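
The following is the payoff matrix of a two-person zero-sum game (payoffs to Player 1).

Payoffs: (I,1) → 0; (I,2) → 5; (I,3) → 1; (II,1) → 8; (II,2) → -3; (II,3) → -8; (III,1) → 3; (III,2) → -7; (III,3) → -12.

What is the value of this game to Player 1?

8/17

Row minima: I → 0, II → -8, III → -12; maximin = 0.
Column maxima: 1 → 8, 2 → 5, 3 → 1; minimax = 1.
0 ≠ 1, so there is no saddle point; optimal play is mixed.
III is strictly dominated by II, so Player 1 never plays it.
2 is strictly dominated by 3 (it gives Player 1 strictly more in every row), so Player 2 never plays it.
On the remaining 2×2 (I, II vs 1, 3):
Let Player 1 play I with probability p. Expected payoff against 1: 0p + 8(1−p) = −8p + 8; against 3: 1p + (-8)(1−p) = 9p − 8.
Setting these equal: −8p + 8 = 9p − 8 ⇒ −17p = -16 ⇒ p = 16/17, and the value is (-8)·(16/17) + 8 = 8/17.
For Player 2: with q = P(1), equating I's and II's payoffs gives −q + 1 = 16q − 8 ⇒ q = 9/17.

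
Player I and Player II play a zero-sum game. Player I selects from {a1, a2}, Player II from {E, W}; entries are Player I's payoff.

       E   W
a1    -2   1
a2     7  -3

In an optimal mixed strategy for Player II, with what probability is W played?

9/13

Row minima: a1 → -2, a2 → -3; maximin = -2.
Column maxima: E → 7, W → 1; minimax = 1.
-2 ≠ 1, so there is no saddle point; optimal play is mixed.
Let Player I play a1 with probability p. Expected payoff against E: (-2)p + 7(1−p) = −9p + 7; against W: 1p + (-3)(1−p) = 4p − 3.
Setting these equal: −9p + 7 = 4p − 3 ⇒ −13p = -10 ⇒ p = 10/13, and the value is (-9)·(10/13) + 7 = 1/13.
For Player II: with q = P(E), equating a1's and a2's payoffs gives −3q + 1 = 10q − 3 ⇒ q = 4/13.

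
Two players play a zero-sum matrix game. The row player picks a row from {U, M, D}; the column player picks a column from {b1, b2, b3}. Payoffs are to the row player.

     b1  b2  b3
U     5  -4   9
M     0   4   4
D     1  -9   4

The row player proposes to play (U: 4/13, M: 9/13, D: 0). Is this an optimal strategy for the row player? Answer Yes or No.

Against b1 this mix gives (4/13)·5 + (9/13)·0 = 20/13.
Against b2 this mix gives (4/13)·(-4) + (9/13)·4 = 20/13.
Against b3 this mix gives (4/13)·9 + (9/13)·4 = 72/13.
All of the column player's active replies (b1, b2) yield 20/13, and no column does worse for the row player. The mix makes the column player indifferent and guarantees 20/13, so it is optimal.

Yes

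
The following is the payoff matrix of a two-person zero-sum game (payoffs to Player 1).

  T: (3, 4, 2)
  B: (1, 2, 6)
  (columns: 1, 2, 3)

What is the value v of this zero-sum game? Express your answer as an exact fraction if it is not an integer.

8/3

Row minima: T → 2, B → 1; maximin = 2.
Column maxima: 1 → 3, 2 → 4, 3 → 6; minimax = 3.
2 ≠ 3, so there is no saddle point; optimal play is mixed.
2 is strictly dominated by 1 (it gives Player 1 strictly more in every row), so Player 2 never plays it.
On the remaining 2×2 (T, B vs 1, 3):
Let Player 1 play T with probability p. Expected payoff against 1: 3p + 1(1−p) = 2p + 1; against 3: 2p + 6(1−p) = −4p + 6.
Setting these equal: 2p + 1 = −4p + 6 ⇒ 6p = 5 ⇒ p = 5/6, and the value is (2)·(5/6) + 1 = 8/3.
For Player 2: with q = P(1), equating T's and B's payoffs gives q + 2 = −5q + 6 ⇒ q = 2/3.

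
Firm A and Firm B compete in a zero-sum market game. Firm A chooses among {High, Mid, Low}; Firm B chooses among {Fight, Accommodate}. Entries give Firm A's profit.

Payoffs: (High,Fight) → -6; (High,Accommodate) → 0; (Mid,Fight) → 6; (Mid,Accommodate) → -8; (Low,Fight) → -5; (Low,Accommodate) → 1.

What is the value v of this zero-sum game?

-17/10

Row minima: High → -6, Mid → -8, Low → -5; maximin = -5.
Column maxima: Fight → 6, Accommodate → 1; minimax = 1.
-5 ≠ 1, so there is no saddle point; optimal play is mixed.
High is strictly dominated by Low, so Firm A never plays it.
On the remaining 2×2 (Mid, Low vs Fight, Accommodate):
Let Firm A play Mid with probability p. Expected payoff against Fight: 6p + (-5)(1−p) = 11p − 5; against Accommodate: (-8)p + 1(1−p) = −9p + 1.
Setting these equal: 11p − 5 = −9p + 1 ⇒ 20p = 6 ⇒ p = 3/10, and the value is (11)·(3/10) − 5 = -17/10.
For Firm B: with q = P(Fight), equating Mid's and Low's payoffs gives 14q − 8 = −6q + 1 ⇒ q = 9/20.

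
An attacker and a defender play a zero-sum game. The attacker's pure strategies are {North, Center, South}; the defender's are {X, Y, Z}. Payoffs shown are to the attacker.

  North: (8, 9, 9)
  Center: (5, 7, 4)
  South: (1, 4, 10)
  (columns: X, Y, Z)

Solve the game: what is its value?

Row minima: North → 8, Center → 4, South → 1; maximin = 8.
Column maxima: X → 8, Y → 9, Z → 10; minimax = 8.
Since maximin = minimax = 8, there is a saddle point and the value is 8.

8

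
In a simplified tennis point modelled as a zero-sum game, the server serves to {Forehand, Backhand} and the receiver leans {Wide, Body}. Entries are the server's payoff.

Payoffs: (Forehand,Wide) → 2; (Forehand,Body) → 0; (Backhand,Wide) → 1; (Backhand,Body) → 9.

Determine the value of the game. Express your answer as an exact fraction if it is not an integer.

Row minima: Forehand → 0, Backhand → 1; maximin = 1.
Column maxima: Wide → 2, Body → 9; minimax = 2.
1 ≠ 2, so there is no saddle point; optimal play is mixed.
Let the server play Forehand with probability p. Expected payoff against Wide: 2p + 1(1−p) = p + 1; against Body: 0p + 9(1−p) = −9p + 9.
Setting these equal: p + 1 = −9p + 9 ⇒ 10p = 8 ⇒ p = 4/5, and the value is (1)·(4/5) + 1 = 9/5.
For the receiver: with q = P(Wide), equating Forehand's and Backhand's payoffs gives 2q = −8q + 9 ⇒ q = 9/10.

9/5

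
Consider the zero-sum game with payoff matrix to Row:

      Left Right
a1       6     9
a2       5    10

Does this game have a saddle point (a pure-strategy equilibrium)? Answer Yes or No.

Row minima: a1 → 6, a2 → 5; maximin = 6.
Column maxima: Left → 6, Right → 10; minimax = 6.
maximin = minimax = 6, so a saddle point exists.

Yes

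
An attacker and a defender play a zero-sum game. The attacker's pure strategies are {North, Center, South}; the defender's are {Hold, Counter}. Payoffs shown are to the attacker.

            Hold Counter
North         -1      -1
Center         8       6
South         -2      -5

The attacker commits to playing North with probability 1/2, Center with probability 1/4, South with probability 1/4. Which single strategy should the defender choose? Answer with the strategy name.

Counter

If the defender plays Hold, the attacker's expected payoff is (1/2)·(-1) + (1/4)·8 + (1/4)·(-2) = 1.
If the defender plays Counter, the attacker's expected payoff is (1/2)·(-1) + (1/4)·6 + (1/4)·(-5) = -1/4.
The defender minimizes the attacker's payoff; the smallest is -1/4, so the best response is Counter.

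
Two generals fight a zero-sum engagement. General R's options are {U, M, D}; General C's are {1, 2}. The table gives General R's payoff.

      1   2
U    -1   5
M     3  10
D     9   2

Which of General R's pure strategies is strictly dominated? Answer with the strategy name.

U

M gives a strictly higher payoff than U against every column: 3 > -1, 10 > 5.
So U is strictly dominated and General R never plays it.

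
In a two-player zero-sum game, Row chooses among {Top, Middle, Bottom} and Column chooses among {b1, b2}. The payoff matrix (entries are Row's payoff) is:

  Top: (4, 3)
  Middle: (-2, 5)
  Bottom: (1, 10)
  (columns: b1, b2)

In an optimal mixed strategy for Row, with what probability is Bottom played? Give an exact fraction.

1/10

Row minima: Top → 3, Middle → -2, Bottom → 1; maximin = 3.
Column maxima: b1 → 4, b2 → 10; minimax = 4.
3 ≠ 4, so there is no saddle point; optimal play is mixed.
Middle is strictly dominated by Bottom, so Row never plays it.
On the remaining 2×2 (Top, Bottom vs b1, b2):
Let Row play Top with probability p. Expected payoff against b1: 4p + 1(1−p) = 3p + 1; against b2: 3p + 10(1−p) = −7p + 10.
Setting these equal: 3p + 1 = −7p + 10 ⇒ 10p = 9 ⇒ p = 9/10, and the value is (3)·(9/10) + 1 = 37/10.
For Column: with q = P(b1), equating Top's and Bottom's payoffs gives q + 3 = −9q + 10 ⇒ q = 7/10.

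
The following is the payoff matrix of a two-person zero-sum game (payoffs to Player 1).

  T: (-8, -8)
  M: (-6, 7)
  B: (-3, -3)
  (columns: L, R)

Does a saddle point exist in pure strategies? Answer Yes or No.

Yes

Row minima: T → -8, M → -6, B → -3; maximin = -3.
Column maxima: L → -3, R → 7; minimax = -3.
maximin = minimax = -3, so a saddle point exists.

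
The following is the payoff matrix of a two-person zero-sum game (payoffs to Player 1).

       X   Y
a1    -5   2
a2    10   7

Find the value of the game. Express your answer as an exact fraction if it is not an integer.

Row minima: a1 → -5, a2 → 7; maximin = 7.
Column maxima: X → 10, Y → 7; minimax = 7.
Since maximin = minimax = 7, there is a saddle point and the value is 7.

7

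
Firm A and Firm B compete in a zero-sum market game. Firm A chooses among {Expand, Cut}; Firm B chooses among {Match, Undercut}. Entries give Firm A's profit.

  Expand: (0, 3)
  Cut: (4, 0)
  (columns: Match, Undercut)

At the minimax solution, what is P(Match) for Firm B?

Row minima: Expand → 0, Cut → 0; maximin = 0.
Column maxima: Match → 4, Undercut → 3; minimax = 3.
0 ≠ 3, so there is no saddle point; optimal play is mixed.
Let Firm A play Expand with probability p. Expected payoff against Match: 0p + 4(1−p) = −4p + 4; against Undercut: 3p + 0(1−p) = 3p.
Setting these equal: −4p + 4 = 3p ⇒ −7p = -4 ⇒ p = 4/7, and the value is (-4)·(4/7) + 4 = 12/7.
For Firm B: with q = P(Match), equating Expand's and Cut's payoffs gives −3q + 3 = 4q ⇒ q = 3/7.

3/7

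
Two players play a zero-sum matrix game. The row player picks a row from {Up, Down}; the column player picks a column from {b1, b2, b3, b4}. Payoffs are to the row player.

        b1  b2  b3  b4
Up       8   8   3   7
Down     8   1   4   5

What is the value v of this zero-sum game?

Row minima: Up → 3, Down → 1; maximin = 3.
Column maxima: b1 → 8, b2 → 8, b3 → 4, b4 → 7; minimax = 4.
3 ≠ 4, so there is no saddle point; optimal play is mixed.
b1 is strictly dominated by b3 (it gives the row player strictly more in every row), so the column player never plays it.
b4 is strictly dominated by b3 (it gives the row player strictly more in every row), so the column player never plays it.
On the remaining 2×2 (Up, Down vs b2, b3):
Let the row player play Up with probability p. Expected payoff against b2: 8p + 1(1−p) = 7p + 1; against b3: 3p + 4(1−p) = −p + 4.
Setting these equal: 7p + 1 = −p + 4 ⇒ 8p = 3 ⇒ p = 3/8, and the value is (7)·(3/8) + 1 = 29/8.
For the column player: with q = P(b2), equating Up's and Down's payoffs gives 5q + 3 = −3q + 4 ⇒ q = 1/8.

29/8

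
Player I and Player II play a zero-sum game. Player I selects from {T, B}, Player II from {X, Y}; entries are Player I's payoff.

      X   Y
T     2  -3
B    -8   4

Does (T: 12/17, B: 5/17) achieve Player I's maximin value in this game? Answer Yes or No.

Yes

Against X this mix gives (12/17)·2 + (5/17)·(-8) = -16/17.
Against Y this mix gives (12/17)·(-3) + (5/17)·4 = -16/17.
All of Player II's active replies (X, Y) yield -16/17, and no column does worse for Player I. The mix makes Player II indifferent and guarantees -16/17, so it is optimal.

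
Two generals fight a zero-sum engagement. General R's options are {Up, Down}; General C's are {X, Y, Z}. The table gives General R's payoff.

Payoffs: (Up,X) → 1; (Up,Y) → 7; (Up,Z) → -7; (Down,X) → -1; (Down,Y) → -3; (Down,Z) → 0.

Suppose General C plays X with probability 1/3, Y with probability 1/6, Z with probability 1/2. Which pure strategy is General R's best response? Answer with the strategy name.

Expected payoff of Up: (1/3)·1 + (1/6)·7 + (1/2)·(-7) = -2.
Expected payoff of Down: (1/3)·(-1) + (1/6)·(-3) + (1/2)·0 = -5/6.
The largest is -5/6, so General R's best response is Down.

Down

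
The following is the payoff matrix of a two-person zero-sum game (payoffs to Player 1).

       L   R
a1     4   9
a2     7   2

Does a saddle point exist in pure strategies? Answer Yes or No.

Row minima: a1 → 4, a2 → 2; maximin = 4.
Column maxima: L → 7, R → 9; minimax = 7.
4 ≠ 7, so no pure-strategy equilibrium exists.

No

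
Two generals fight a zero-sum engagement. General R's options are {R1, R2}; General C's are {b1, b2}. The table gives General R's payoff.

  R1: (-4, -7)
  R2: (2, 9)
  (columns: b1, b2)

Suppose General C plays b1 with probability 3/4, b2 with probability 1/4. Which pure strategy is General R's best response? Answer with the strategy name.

R2

Expected payoff of R1: (3/4)·(-4) + (1/4)·(-7) = -19/4.
Expected payoff of R2: (3/4)·2 + (1/4)·9 = 15/4.
The largest is 15/4, so General R's best response is R2.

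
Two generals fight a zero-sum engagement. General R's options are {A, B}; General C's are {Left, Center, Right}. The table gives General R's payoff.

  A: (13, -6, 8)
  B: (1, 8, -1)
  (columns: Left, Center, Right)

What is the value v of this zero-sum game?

Row minima: A → -6, B → -1; maximin = -1.
Column maxima: Left → 13, Center → 8, Right → 8; minimax = 8.
-1 ≠ 8, so there is no saddle point; optimal play is mixed.
Left is strictly dominated by Right (it gives General R strictly more in every row), so General C never plays it.
On the remaining 2×2 (A, B vs Center, Right):
Let General R play A with probability p. Expected payoff against Center: (-6)p + 8(1−p) = −14p + 8; against Right: 8p + (-1)(1−p) = 9p − 1.
Setting these equal: −14p + 8 = 9p − 1 ⇒ −23p = -9 ⇒ p = 9/23, and the value is (-14)·(9/23) + 8 = 58/23.
For General C: with q = P(Center), equating A's and B's payoffs gives −14q + 8 = 9q − 1 ⇒ q = 9/23.

58/23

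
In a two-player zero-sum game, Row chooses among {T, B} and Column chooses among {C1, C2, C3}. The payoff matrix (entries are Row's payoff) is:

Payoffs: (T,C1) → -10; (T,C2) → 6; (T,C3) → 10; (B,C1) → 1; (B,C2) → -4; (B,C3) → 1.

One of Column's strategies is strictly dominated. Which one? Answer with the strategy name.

C3

C2 holds Row's payoff strictly below C3 in every row: 6 < 10, -4 < 1.
So C3 is strictly dominated for Column.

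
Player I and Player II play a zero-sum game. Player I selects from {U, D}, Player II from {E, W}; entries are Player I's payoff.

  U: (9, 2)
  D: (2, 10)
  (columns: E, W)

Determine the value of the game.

86/15

Row minima: U → 2, D → 2; maximin = 2.
Column maxima: E → 9, W → 10; minimax = 9.
2 ≠ 9, so there is no saddle point; optimal play is mixed.
Let Player I play U with probability p. Expected payoff against E: 9p + 2(1−p) = 7p + 2; against W: 2p + 10(1−p) = −8p + 10.
Setting these equal: 7p + 2 = −8p + 10 ⇒ 15p = 8 ⇒ p = 8/15, and the value is (7)·(8/15) + 2 = 86/15.
For Player II: with q = P(E), equating U's and D's payoffs gives 7q + 2 = −8q + 10 ⇒ q = 8/15.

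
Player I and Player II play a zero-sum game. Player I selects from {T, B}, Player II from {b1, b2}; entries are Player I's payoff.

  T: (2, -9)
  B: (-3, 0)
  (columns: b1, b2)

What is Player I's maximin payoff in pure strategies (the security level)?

-3

Row minima: T → -9, B → -3.
The best of these is -3.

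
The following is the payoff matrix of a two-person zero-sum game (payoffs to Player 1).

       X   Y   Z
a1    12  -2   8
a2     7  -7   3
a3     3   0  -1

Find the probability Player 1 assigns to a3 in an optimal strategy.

10/11

Row minima: a1 → -2, a2 → -7, a3 → -1; maximin = -1.
Column maxima: X → 12, Y → 0, Z → 8; minimax = 0.
-1 ≠ 0, so there is no saddle point; optimal play is mixed.
a2 is strictly dominated by a1, so Player 1 never plays it.
X is strictly dominated by Y (it gives Player 1 strictly more in every row), so Player 2 never plays it.
On the remaining 2×2 (a1, a3 vs Y, Z):
Let Player 1 play a1 with probability p. Expected payoff against Y: (-2)p + 0(1−p) = −2p; against Z: 8p + (-1)(1−p) = 9p − 1.
Setting these equal: −2p = 9p − 1 ⇒ −11p = -1 ⇒ p = 1/11, and the value is (-2)·(1/11) = -2/11.
For Player 2: with q = P(Y), equating a1's and a3's payoffs gives −10q + 8 = q − 1 ⇒ q = 9/11.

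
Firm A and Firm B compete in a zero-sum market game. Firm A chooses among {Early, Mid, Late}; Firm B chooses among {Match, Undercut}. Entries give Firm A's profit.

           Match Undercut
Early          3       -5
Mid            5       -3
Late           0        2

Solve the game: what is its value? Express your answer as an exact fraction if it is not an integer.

Row minima: Early → -5, Mid → -3, Late → 0; maximin = 0.
Column maxima: Match → 5, Undercut → 2; minimax = 2.
0 ≠ 2, so there is no saddle point; optimal play is mixed.
Early is strictly dominated by Mid, so Firm A never plays it.
On the remaining 2×2 (Mid, Late vs Match, Undercut):
Let Firm A play Mid with probability p. Expected payoff against Match: 5p + 0(1−p) = 5p; against Undercut: (-3)p + 2(1−p) = −5p + 2.
Setting these equal: 5p = −5p + 2 ⇒ 10p = 2 ⇒ p = 1/5, and the value is (5)·(1/5) = 1.
For Firm B: with q = P(Match), equating Mid's and Late's payoffs gives 8q − 3 = −2q + 2 ⇒ q = 1/2.

1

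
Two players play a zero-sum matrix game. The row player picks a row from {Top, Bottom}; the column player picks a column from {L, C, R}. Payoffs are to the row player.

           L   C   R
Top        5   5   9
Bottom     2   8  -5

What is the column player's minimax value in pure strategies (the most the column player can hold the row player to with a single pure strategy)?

Column maxima: L → 5, C → 8, R → 9.
The smallest of these is 5.

5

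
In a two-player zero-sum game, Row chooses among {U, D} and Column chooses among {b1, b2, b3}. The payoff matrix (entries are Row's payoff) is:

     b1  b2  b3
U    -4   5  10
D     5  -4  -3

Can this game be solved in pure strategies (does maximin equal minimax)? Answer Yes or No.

No

Row minima: U → -4, D → -4; maximin = -4.
Column maxima: b1 → 5, b2 → 5, b3 → 10; minimax = 5.
-4 ≠ 5, so no pure-strategy equilibrium exists.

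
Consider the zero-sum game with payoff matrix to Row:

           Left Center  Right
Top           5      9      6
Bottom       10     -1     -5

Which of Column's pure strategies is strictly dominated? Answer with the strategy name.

Center

Right holds Row's payoff strictly below Center in every row: 6 < 9, -5 < -1.
So Center is strictly dominated for Column.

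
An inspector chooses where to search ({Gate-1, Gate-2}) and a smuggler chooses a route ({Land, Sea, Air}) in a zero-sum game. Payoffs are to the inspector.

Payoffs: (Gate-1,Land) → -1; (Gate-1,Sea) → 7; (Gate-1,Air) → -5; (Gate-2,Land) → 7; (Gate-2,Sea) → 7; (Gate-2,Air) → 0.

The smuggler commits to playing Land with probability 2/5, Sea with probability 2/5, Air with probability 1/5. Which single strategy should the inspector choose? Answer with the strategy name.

Gate-2

Expected payoff of Gate-1: (2/5)·(-1) + (2/5)·7 + (1/5)·(-5) = 7/5.
Expected payoff of Gate-2: (2/5)·7 + (2/5)·7 + (1/5)·0 = 28/5.
The largest is 28/5, so the inspector's best response is Gate-2.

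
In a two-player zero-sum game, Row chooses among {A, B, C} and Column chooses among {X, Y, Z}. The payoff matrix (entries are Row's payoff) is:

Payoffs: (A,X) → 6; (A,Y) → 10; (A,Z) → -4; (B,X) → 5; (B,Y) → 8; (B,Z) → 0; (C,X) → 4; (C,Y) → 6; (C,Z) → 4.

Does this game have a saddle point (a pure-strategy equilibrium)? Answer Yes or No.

Yes

Row minima: A → -4, B → 0, C → 4; maximin = 4.
Column maxima: X → 6, Y → 10, Z → 4; minimax = 4.
maximin = minimax = 4, so a saddle point exists.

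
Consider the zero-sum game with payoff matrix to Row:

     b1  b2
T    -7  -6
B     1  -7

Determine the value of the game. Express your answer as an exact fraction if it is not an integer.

-55/9

Row minima: T → -7, B → -7; maximin = -7.
Column maxima: b1 → 1, b2 → -6; minimax = -6.
-7 ≠ -6, so there is no saddle point; optimal play is mixed.
Let Row play T with probability p. Expected payoff against b1: (-7)p + 1(1−p) = −8p + 1; against b2: (-6)p + (-7)(1−p) = p − 7.
Setting these equal: −8p + 1 = p − 7 ⇒ −9p = -8 ⇒ p = 8/9, and the value is (-8)·(8/9) + 1 = -55/9.
For Column: with q = P(b1), equating T's and B's payoffs gives −q − 6 = 8q − 7 ⇒ q = 1/9.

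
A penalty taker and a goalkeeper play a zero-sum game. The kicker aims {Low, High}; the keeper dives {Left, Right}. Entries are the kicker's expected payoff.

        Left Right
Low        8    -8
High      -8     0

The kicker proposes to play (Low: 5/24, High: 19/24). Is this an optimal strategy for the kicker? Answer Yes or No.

No

Against Left this mix gives (5/24)·8 + (19/24)·(-8) = -14/3.
Against Right this mix gives (5/24)·(-8) + (19/24)·0 = -5/3.
The keeper will play Left, holding the kicker to -14/3. Shifting weight toward the row that does better against Left would raise this floor (the equalizing mix achieves -8/3 against both Left and Right), so the proposed strategy is not optimal.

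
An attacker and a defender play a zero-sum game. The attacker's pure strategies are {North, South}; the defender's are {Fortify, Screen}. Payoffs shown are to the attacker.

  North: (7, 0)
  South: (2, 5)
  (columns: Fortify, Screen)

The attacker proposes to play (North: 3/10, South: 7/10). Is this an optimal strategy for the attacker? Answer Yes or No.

Against Fortify this mix gives (3/10)·7 + (7/10)·2 = 7/2.
Against Screen this mix gives (3/10)·0 + (7/10)·5 = 7/2.
All of the defender's active replies (Fortify, Screen) yield 7/2, and no column does worse for the attacker. The mix makes the defender indifferent and guarantees 7/2, so it is optimal.

Yes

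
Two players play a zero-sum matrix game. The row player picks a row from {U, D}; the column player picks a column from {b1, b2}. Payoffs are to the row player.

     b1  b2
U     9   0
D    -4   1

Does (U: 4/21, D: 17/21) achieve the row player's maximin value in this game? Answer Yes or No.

Against b1 this mix gives (4/21)·9 + (17/21)·(-4) = -32/21.
Against b2 this mix gives (4/21)·0 + (17/21)·1 = 17/21.
The column player will play b1, holding the row player to -32/21. Shifting weight toward the row that does better against b1 would raise this floor (the equalizing mix achieves 9/14 against both b1 and b2), so the proposed strategy is not optimal.

No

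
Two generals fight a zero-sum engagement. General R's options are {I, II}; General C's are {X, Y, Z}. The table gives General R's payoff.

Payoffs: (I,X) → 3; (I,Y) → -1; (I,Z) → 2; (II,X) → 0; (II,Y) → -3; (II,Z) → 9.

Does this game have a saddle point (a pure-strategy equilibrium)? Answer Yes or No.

Row minima: I → -1, II → -3; maximin = -1.
Column maxima: X → 3, Y → -1, Z → 9; minimax = -1.
maximin = minimax = -1, so a saddle point exists.

Yes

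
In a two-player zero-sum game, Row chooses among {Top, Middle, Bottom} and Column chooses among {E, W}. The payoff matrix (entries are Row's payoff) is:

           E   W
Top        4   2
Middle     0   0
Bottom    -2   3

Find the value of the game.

16/7

Row minima: Top → 2, Middle → 0, Bottom → -2; maximin = 2.
Column maxima: E → 4, W → 3; minimax = 3.
2 ≠ 3, so there is no saddle point; optimal play is mixed.
Middle is strictly dominated by Top, so Row never plays it.
On the remaining 2×2 (Top, Bottom vs E, W):
Let Row play Top with probability p. Expected payoff against E: 4p + (-2)(1−p) = 6p − 2; against W: 2p + 3(1−p) = −p + 3.
Setting these equal: 6p − 2 = −p + 3 ⇒ 7p = 5 ⇒ p = 5/7, and the value is (6)·(5/7) − 2 = 16/7.
For Column: with q = P(E), equating Top's and Bottom's payoffs gives 2q + 2 = −5q + 3 ⇒ q = 1/7.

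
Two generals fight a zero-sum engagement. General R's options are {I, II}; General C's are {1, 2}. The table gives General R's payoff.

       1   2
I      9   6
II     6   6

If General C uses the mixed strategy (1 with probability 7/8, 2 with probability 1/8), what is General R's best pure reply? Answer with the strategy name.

Expected payoff of I: (7/8)·9 + (1/8)·6 = 69/8.
Expected payoff of II: (7/8)·6 + (1/8)·6 = 6.
The largest is 69/8, so General R's best response is I.

I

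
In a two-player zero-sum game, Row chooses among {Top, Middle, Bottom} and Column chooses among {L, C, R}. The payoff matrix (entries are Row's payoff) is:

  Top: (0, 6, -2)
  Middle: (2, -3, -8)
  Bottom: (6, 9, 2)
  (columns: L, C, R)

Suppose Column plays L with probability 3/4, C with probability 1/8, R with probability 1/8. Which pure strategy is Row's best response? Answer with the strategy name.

Expected payoff of Top: (3/4)·0 + (1/8)·6 + (1/8)·(-2) = 1/2.
Expected payoff of Middle: (3/4)·2 + (1/8)·(-3) + (1/8)·(-8) = 1/8.
Expected payoff of Bottom: (3/4)·6 + (1/8)·9 + (1/8)·2 = 47/8.
The largest is 47/8, so Row's best response is Bottom.

Bottom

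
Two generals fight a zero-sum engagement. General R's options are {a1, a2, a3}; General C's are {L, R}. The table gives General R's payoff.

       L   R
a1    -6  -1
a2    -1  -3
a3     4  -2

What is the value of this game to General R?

-16/11

Row minima: a1 → -6, a2 → -3, a3 → -2; maximin = -2.
Column maxima: L → 4, R → -1; minimax = -1.
-2 ≠ -1, so there is no saddle point; optimal play is mixed.
a2 is strictly dominated by a3, so General R never plays it.
On the remaining 2×2 (a1, a3 vs L, R):
Let General R play a1 with probability p. Expected payoff against L: (-6)p + 4(1−p) = −10p + 4; against R: (-1)p + (-2)(1−p) = p − 2.
Setting these equal: −10p + 4 = p − 2 ⇒ −11p = -6 ⇒ p = 6/11, and the value is (-10)·(6/11) + 4 = -16/11.
For General C: with q = P(L), equating a1's and a3's payoffs gives −5q − 1 = 6q − 2 ⇒ q = 1/11.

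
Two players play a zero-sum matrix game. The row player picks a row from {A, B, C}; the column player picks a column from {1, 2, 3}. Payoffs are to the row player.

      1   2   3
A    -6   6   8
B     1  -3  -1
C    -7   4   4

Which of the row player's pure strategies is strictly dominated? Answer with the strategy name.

C

A gives a strictly higher payoff than C against every column: -6 > -7, 6 > 4, 8 > 4.
So C is strictly dominated and the row player never plays it.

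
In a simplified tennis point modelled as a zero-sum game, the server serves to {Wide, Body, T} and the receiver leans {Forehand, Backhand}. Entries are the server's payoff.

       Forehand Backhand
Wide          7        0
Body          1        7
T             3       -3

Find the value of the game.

49/13

Row minima: Wide → 0, Body → 1, T → -3; maximin = 1.
Column maxima: Forehand → 7, Backhand → 7; minimax = 7.
1 ≠ 7, so there is no saddle point; optimal play is mixed.
T is strictly dominated by Wide, so the server never plays it.
On the remaining 2×2 (Wide, Body vs Forehand, Backhand):
Let the server play Wide with probability p. Expected payoff against Forehand: 7p + 1(1−p) = 6p + 1; against Backhand: 0p + 7(1−p) = −7p + 7.
Setting these equal: 6p + 1 = −7p + 7 ⇒ 13p = 6 ⇒ p = 6/13, and the value is (6)·(6/13) + 1 = 49/13.
For the receiver: with q = P(Forehand), equating Wide's and Body's payoffs gives 7q = −6q + 7 ⇒ q = 7/13.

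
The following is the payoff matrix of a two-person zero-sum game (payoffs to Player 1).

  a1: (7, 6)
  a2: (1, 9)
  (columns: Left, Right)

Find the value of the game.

Row minima: a1 → 6, a2 → 1; maximin = 6.
Column maxima: Left → 7, Right → 9; minimax = 7.
6 ≠ 7, so there is no saddle point; optimal play is mixed.
Let Player 1 play a1 with probability p. Expected payoff against Left: 7p + 1(1−p) = 6p + 1; against Right: 6p + 9(1−p) = −3p + 9.
Setting these equal: 6p + 1 = −3p + 9 ⇒ 9p = 8 ⇒ p = 8/9, and the value is (6)·(8/9) + 1 = 19/3.
For Player 2: with q = P(Left), equating a1's and a2's payoffs gives q + 6 = −8q + 9 ⇒ q = 1/3.

19/3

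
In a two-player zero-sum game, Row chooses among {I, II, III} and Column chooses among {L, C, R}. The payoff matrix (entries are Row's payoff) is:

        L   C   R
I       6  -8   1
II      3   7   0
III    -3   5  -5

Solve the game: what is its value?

Row minima: I → -8, II → 0, III → -5; maximin = 0.
Column maxima: L → 6, C → 7, R → 1; minimax = 1.
0 ≠ 1, so there is no saddle point; optimal play is mixed.
III is strictly dominated by II, so Row never plays it.
L is strictly dominated by R (it gives Row strictly more in every row), so Column never plays it.
On the remaining 2×2 (I, II vs C, R):
Let Row play I with probability p. Expected payoff against C: (-8)p + 7(1−p) = −15p + 7; against R: 1p + 0(1−p) = p.
Setting these equal: −15p + 7 = p ⇒ −16p = -7 ⇒ p = 7/16, and the value is (-15)·(7/16) + 7 = 7/16.
For Column: with q = P(C), equating I's and II's payoffs gives −9q + 1 = 7q ⇒ q = 1/16.

7/16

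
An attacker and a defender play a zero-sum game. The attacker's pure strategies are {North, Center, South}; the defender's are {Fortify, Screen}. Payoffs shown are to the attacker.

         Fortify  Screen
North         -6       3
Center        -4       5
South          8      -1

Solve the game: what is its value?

Row minima: North → -6, Center → -4, South → -1; maximin = -1.
Column maxima: Fortify → 8, Screen → 5; minimax = 5.
-1 ≠ 5, so there is no saddle point; optimal play is mixed.
North is strictly dominated by Center, so the attacker never plays it.
On the remaining 2×2 (Center, South vs Fortify, Screen):
Let the attacker play Center with probability p. Expected payoff against Fortify: (-4)p + 8(1−p) = −12p + 8; against Screen: 5p + (-1)(1−p) = 6p − 1.
Setting these equal: −12p + 8 = 6p − 1 ⇒ −18p = -9 ⇒ p = 1/2, and the value is (-12)·(1/2) + 8 = 2.
For the defender: with q = P(Fortify), equating Center's and South's payoffs gives −9q + 5 = 9q − 1 ⇒ q = 1/3.

2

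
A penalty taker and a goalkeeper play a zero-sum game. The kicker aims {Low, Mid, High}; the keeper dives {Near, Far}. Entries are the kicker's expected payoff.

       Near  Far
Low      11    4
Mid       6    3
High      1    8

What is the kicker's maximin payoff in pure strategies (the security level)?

4

Row minima: Low → 4, Mid → 3, High → 1.
The best of these is 4.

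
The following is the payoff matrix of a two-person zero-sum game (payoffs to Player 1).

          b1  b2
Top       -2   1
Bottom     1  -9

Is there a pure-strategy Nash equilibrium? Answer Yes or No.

No

Row minima: Top → -2, Bottom → -9; maximin = -2.
Column maxima: b1 → 1, b2 → 1; minimax = 1.
-2 ≠ 1, so no pure-strategy equilibrium exists.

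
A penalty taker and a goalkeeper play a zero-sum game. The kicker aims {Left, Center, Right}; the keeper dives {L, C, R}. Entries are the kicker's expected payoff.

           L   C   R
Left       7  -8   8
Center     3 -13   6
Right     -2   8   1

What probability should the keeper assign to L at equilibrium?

Row minima: Left → -8, Center → -13, Right → -2; maximin = -2.
Column maxima: L → 7, C → 8, R → 8; minimax = 7.
-2 ≠ 7, so there is no saddle point; optimal play is mixed.
Center is strictly dominated by Left, so the kicker never plays it.
R is strictly dominated by L (it gives the kicker strictly more in every row), so the keeper never plays it.
On the remaining 2×2 (Left, Right vs L, C):
Let the kicker play Left with probability p. Expected payoff against L: 7p + (-2)(1−p) = 9p − 2; against C: (-8)p + 8(1−p) = −16p + 8.
Setting these equal: 9p − 2 = −16p + 8 ⇒ 25p = 10 ⇒ p = 2/5, and the value is (9)·(2/5) − 2 = 8/5.
For the keeper: with q = P(L), equating Left's and Right's payoffs gives 15q − 8 = −10q + 8 ⇒ q = 16/25.

16/25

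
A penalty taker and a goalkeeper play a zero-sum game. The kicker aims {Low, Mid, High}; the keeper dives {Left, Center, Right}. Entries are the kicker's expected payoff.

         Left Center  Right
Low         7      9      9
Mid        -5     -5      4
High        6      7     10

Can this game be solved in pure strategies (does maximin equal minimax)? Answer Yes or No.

Row minima: Low → 7, Mid → -5, High → 6; maximin = 7.
Column maxima: Left → 7, Center → 9, Right → 10; minimax = 7.
maximin = minimax = 7, so a saddle point exists.

Yes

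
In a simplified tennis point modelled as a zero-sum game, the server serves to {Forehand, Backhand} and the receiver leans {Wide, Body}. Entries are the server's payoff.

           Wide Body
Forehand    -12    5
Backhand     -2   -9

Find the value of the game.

Row minima: Forehand → -12, Backhand → -9; maximin = -9.
Column maxima: Wide → -2, Body → 5; minimax = -2.
-9 ≠ -2, so there is no saddle point; optimal play is mixed.
Let the server play Forehand with probability p. Expected payoff against Wide: (-12)p + (-2)(1−p) = −10p − 2; against Body: 5p + (-9)(1−p) = 14p − 9.
Setting these equal: −10p − 2 = 14p − 9 ⇒ −24p = -7 ⇒ p = 7/24, and the value is (-10)·(7/24) − 2 = -59/12.
For the receiver: with q = P(Wide), equating Forehand's and Backhand's payoffs gives −17q + 5 = 7q − 9 ⇒ q = 7/12.

-59/12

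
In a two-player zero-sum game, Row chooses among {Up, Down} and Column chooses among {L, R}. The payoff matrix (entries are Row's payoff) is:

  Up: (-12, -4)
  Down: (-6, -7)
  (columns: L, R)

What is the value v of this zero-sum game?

-20/3

Row minima: Up → -12, Down → -7; maximin = -7.
Column maxima: L → -6, R → -4; minimax = -6.
-7 ≠ -6, so there is no saddle point; optimal play is mixed.
Let Row play Up with probability p. Expected payoff against L: (-12)p + (-6)(1−p) = −6p − 6; against R: (-4)p + (-7)(1−p) = 3p − 7.
Setting these equal: −6p − 6 = 3p − 7 ⇒ −9p = -1 ⇒ p = 1/9, and the value is (-6)·(1/9) − 6 = -20/3.
For Column: with q = P(L), equating Up's and Down's payoffs gives −8q − 4 = q − 7 ⇒ q = 1/3.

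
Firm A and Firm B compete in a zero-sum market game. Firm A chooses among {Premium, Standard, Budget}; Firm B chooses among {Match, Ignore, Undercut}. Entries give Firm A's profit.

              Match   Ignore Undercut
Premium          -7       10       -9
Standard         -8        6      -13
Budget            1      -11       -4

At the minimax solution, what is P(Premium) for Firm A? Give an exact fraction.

7/26

Row minima: Premium → -9, Standard → -13, Budget → -11; maximin = -9.
Column maxima: Match → 1, Ignore → 10, Undercut → -4; minimax = -4.
-9 ≠ -4, so there is no saddle point; optimal play is mixed.
Standard is strictly dominated by Premium, so Firm A never plays it.
Match is strictly dominated by Undercut (it gives Firm A strictly more in every row), so Firm B never plays it.
On the remaining 2×2 (Premium, Budget vs Ignore, Undercut):
Let Firm A play Premium with probability p. Expected payoff against Ignore: 10p + (-11)(1−p) = 21p − 11; against Undercut: (-9)p + (-4)(1−p) = −5p − 4.
Setting these equal: 21p − 11 = −5p − 4 ⇒ 26p = 7 ⇒ p = 7/26, and the value is (21)·(7/26) − 11 = -139/26.
For Firm B: with q = P(Ignore), equating Premium's and Budget's payoffs gives 19q − 9 = −7q − 4 ⇒ q = 5/26.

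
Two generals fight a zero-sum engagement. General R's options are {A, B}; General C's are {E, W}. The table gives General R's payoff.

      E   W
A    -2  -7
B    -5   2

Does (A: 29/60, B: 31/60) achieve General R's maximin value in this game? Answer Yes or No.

Against E this mix gives (29/60)·(-2) + (31/60)·(-5) = -71/20.
Against W this mix gives (29/60)·(-7) + (31/60)·2 = -47/20.
General C will play E, holding General R to -71/20. Shifting weight toward the row that does better against E would raise this floor (the equalizing mix achieves -13/4 against both E and W), so the proposed strategy is not optimal.

No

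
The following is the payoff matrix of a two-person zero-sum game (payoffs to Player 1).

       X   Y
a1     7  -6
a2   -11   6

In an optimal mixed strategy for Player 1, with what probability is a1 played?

17/30

Row minima: a1 → -6, a2 → -11; maximin = -6.
Column maxima: X → 7, Y → 6; minimax = 6.
-6 ≠ 6, so there is no saddle point; optimal play is mixed.
Let Player 1 play a1 with probability p. Expected payoff against X: 7p + (-11)(1−p) = 18p − 11; against Y: (-6)p + 6(1−p) = −12p + 6.
Setting these equal: 18p − 11 = −12p + 6 ⇒ 30p = 17 ⇒ p = 17/30, and the value is (18)·(17/30) − 11 = -4/5.
For Player 2: with q = P(X), equating a1's and a2's payoffs gives 13q − 6 = −17q + 6 ⇒ q = 2/5.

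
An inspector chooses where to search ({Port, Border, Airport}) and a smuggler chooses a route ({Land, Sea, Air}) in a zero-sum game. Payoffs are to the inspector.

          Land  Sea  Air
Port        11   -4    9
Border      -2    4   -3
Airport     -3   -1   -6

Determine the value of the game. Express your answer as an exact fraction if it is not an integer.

6/5

Row minima: Port → -4, Border → -3, Airport → -6; maximin = -3.
Column maxima: Land → 11, Sea → 4, Air → 9; minimax = 4.
-3 ≠ 4, so there is no saddle point; optimal play is mixed.
Airport is strictly dominated by Border, so the inspector never plays it.
Land is strictly dominated by Air (it gives the inspector strictly more in every row), so the smuggler never plays it.
On the remaining 2×2 (Port, Border vs Sea, Air):
Let the inspector play Port with probability p. Expected payoff against Sea: (-4)p + 4(1−p) = −8p + 4; against Air: 9p + (-3)(1−p) = 12p − 3.
Setting these equal: −8p + 4 = 12p − 3 ⇒ −20p = -7 ⇒ p = 7/20, and the value is (-8)·(7/20) + 4 = 6/5.
For the smuggler: with q = P(Sea), equating Port's and Border's payoffs gives −13q + 9 = 7q − 3 ⇒ q = 3/5.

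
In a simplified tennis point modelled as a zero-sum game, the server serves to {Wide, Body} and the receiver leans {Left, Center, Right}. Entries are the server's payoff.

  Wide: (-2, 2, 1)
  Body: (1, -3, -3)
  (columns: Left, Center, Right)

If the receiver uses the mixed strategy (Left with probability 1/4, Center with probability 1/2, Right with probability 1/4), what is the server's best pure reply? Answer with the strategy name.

Wide

Expected payoff of Wide: (1/4)·(-2) + (1/2)·2 + (1/4)·1 = 3/4.
Expected payoff of Body: (1/4)·1 + (1/2)·(-3) + (1/4)·(-3) = -2.
The largest is 3/4, so the server's best response is Wide.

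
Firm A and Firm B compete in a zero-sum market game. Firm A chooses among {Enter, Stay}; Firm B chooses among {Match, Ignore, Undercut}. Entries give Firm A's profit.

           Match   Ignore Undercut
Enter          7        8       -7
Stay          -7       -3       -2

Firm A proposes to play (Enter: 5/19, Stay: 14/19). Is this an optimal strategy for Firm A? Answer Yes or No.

Yes

Against Match this mix gives (5/19)·7 + (14/19)·(-7) = -63/19.
Against Ignore this mix gives (5/19)·8 + (14/19)·(-3) = -2/19.
Against Undercut this mix gives (5/19)·(-7) + (14/19)·(-2) = -63/19.
All of Firm B's active replies (Match, Undercut) yield -63/19, and no column does worse for Firm A. The mix makes Firm B indifferent and guarantees -63/19, so it is optimal.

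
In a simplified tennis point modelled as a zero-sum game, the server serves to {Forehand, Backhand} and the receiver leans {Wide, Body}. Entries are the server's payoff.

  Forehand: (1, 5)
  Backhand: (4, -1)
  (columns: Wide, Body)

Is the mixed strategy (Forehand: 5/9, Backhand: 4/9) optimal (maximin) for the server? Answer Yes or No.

Yes

Against Wide this mix gives (5/9)·1 + (4/9)·4 = 7/3.
Against Body this mix gives (5/9)·5 + (4/9)·(-1) = 7/3.
All of the receiver's active replies (Wide, Body) yield 7/3, and no column does worse for the server. The mix makes the receiver indifferent and guarantees 7/3, so it is optimal.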